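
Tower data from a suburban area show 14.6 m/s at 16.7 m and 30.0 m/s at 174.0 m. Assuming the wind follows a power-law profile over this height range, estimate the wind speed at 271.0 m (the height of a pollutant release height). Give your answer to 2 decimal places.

First find α: α = ln(V₂/V₁)/ln(z₂/z₁) = ln(30.0/14.6)/ln(174.0/16.7) = 0.72018/2.34365 = 0.3073
Extrapolate from 174.0 m to 271.0 m: V₃ = 30.0 × (271.0/174.0)^0.3073 = 30.0 × 1.1459 = 34.3756 m/s

34.38 m/s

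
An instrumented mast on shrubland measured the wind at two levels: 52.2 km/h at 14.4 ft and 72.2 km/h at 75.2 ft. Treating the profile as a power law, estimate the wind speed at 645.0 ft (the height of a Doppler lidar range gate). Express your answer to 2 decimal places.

First find α: α = ln(V₂/V₁)/ln(z₂/z₁) = ln(72.2/52.2)/ln(75.2/14.4) = 0.32436/1.65292 = 0.1962
Extrapolate from 75.2 ft to 645.0 ft: V₃ = 72.2 × (645.0/75.2)^0.1962 = 72.2 × 1.5246 = 110.0752 km/h

110.08 km/h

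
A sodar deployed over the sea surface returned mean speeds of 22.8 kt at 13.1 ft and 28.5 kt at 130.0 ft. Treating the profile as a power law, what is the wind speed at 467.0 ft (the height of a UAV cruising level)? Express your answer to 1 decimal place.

First find α: α = ln(V₂/V₁)/ln(z₂/z₁) = ln(28.5/22.8)/ln(130.0/13.1) = 0.22314/2.29492 = 0.0972
Extrapolate from 130.0 ft to 467.0 ft: V₃ = 28.5 × (467.0/130.0)^0.0972 = 28.5 × 1.1324 = 32.2735 kt

32.3 kt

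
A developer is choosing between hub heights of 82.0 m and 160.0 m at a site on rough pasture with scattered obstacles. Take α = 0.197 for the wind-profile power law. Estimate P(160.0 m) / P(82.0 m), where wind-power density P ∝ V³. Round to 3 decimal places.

1.484

Speed ratio: V_B/V_A = (z_B/z_A)^α = (160.0/82.0)^0.197 = (1.9512)^0.197 = 1.14075
Power-density ratio: P_B/P_A = (V_B/V_A)³ = (1.14075)³ = 1.48447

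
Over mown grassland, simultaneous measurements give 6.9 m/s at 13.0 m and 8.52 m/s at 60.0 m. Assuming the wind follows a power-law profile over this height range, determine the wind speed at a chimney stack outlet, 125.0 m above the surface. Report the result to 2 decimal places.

9.43 m/s

First find α: α = ln(V₂/V₁)/ln(z₂/z₁) = ln(8.52/6.9)/ln(60.0/13.0) = 0.21089/1.52940 = 0.1379
Extrapolate from 60.0 m to 125.0 m: V₃ = 8.52 × (125.0/60.0)^0.1379 = 8.52 × 1.1065 = 9.4275 m/s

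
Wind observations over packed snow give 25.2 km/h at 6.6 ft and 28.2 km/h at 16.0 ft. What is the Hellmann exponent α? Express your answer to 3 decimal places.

α ≈ 0.127

Power law: V₂/V₁ = (z₂/z₁)^α ⇒ α = ln(V₂/V₁) / ln(z₂/z₁)
α = ln(28.2/25.2) / ln(16.0/6.6) = ln(1.1190) / ln(2.4242)
  = 0.11248 / 0.88552 = 0.12702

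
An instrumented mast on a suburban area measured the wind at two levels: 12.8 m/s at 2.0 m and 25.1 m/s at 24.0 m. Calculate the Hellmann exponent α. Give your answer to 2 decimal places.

α ≈ 0.27

Power law: V₂/V₁ = (z₂/z₁)^α ⇒ α = ln(V₂/V₁) / ln(z₂/z₁)
α = ln(25.1/12.8) / ln(24.0/2.0) = ln(1.9609) / ln(12.0000)
  = 0.67342 / 2.48491 = 0.27101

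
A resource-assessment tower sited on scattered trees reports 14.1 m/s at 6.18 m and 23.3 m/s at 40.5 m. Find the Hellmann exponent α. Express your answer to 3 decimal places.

α ≈ 0.267

Power law: V₂/V₁ = (z₂/z₁)^α ⇒ α = ln(V₂/V₁) / ln(z₂/z₁)
α = ln(23.3/14.1) / ln(40.5/6.18) = ln(1.6525) / ln(6.5534)
  = 0.50228 / 1.87998 = 0.26717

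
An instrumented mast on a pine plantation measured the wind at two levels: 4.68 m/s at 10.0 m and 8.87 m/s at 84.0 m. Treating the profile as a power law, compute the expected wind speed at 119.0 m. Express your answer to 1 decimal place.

9.8 m/s

First find α: α = ln(V₂/V₁)/ln(z₂/z₁) = ln(8.87/4.68)/ln(84.0/10.0) = 0.63938/2.12823 = 0.3004
Extrapolate from 84.0 m to 119.0 m: V₃ = 8.87 × (119.0/84.0)^0.3004 = 8.87 × 1.1103 = 9.8485 m/s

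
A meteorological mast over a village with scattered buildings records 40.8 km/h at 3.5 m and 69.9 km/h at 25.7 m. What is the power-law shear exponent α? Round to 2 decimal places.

Power law: V₂/V₁ = (z₂/z₁)^α ⇒ α = ln(V₂/V₁) / ln(z₂/z₁)
α = ln(69.9/40.8) / ln(25.7/3.5) = ln(1.7132) / ln(7.3429)
  = 0.53838 / 1.99373 = 0.27004

α ≈ 0.27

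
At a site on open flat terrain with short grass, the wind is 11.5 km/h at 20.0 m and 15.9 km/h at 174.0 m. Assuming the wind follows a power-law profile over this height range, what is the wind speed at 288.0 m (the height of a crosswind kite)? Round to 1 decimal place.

17.1 km/h

First find α: α = ln(V₂/V₁)/ln(z₂/z₁) = ln(15.9/11.5)/ln(174.0/20.0) = 0.32397/2.16332 = 0.1498
Extrapolate from 174.0 m to 288.0 m: V₃ = 15.9 × (288.0/174.0)^0.1498 = 15.9 × 1.0784 = 17.1463 km/h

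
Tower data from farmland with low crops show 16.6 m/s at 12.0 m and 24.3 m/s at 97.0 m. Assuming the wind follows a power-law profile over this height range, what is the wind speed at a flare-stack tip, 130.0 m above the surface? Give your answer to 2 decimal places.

25.63 m/s

First find α: α = ln(V₂/V₁)/ln(z₂/z₁) = ln(24.3/16.6)/ln(97.0/12.0) = 0.38107/2.08980 = 0.1823
Extrapolate from 97.0 m to 130.0 m: V₃ = 24.3 × (130.0/97.0)^0.1823 = 24.3 × 1.0548 = 25.6328 m/s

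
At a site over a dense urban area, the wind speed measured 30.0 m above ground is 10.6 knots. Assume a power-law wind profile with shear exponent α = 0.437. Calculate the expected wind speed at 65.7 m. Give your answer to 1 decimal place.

Power-law profile: V₂ = V₁ · (z₂/z₁)^α
V₂ = 10.6 × (65.7/30.0)^0.437 = 10.6 × (2.1900)^0.437
    = 10.6 × 1.4086 = 14.9307 knots

14.9 knots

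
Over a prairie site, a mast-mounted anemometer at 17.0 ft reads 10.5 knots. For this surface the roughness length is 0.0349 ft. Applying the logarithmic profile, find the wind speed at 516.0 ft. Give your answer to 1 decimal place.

16.3 knots

Log law: V(z) ∝ ln(z/z₀), so V₂/V₁ = ln(z₂/z₀) / ln(z₁/z₀).
ln(516.0/0.0349) = 9.6014, ln(17.0/0.0349) = 6.1885
V₂ = 10.5 × 9.6014/6.1885 = 10.5 × 1.5515 = 16.2907 knots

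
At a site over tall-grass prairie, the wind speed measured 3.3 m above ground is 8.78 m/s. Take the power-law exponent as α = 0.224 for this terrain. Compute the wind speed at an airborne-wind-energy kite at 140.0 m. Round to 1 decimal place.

Power-law profile: V₂ = V₁ · (z₂/z₁)^α
V₂ = 8.78 × (140.0/3.3)^0.224 = 8.78 × (42.4242)^0.224
    = 8.78 × 2.3152 = 20.3273 m/s

20.3 m/s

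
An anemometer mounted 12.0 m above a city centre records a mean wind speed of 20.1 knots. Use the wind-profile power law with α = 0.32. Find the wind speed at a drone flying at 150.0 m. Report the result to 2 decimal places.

45.10 knots

Power-law profile: V₂ = V₁ · (z₂/z₁)^α
V₂ = 20.1 × (150.0/12.0)^0.32 = 20.1 × (12.5000)^0.32
    = 20.1 × 2.2439 = 45.1032 knots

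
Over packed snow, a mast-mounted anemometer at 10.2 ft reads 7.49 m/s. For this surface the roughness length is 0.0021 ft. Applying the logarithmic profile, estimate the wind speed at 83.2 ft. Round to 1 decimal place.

Log law: V(z) ∝ ln(z/z₀), so V₂/V₁ = ln(z₂/z₀) / ln(z₁/z₀).
ln(83.2/0.0021) = 10.5871, ln(10.2/0.0021) = 8.4882
V₂ = 7.49 × 10.5871/8.4882 = 7.49 × 1.2473 = 9.3420 m/s

9.3 m/s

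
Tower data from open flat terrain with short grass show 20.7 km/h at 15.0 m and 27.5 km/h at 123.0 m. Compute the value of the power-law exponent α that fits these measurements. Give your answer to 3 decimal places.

Power law: V₂/V₁ = (z₂/z₁)^α ⇒ α = ln(V₂/V₁) / ln(z₂/z₁)
α = ln(27.5/20.7) / ln(123.0/15.0) = ln(1.3285) / ln(8.2000)
  = 0.28405 / 2.10413 = 0.13500

α ≈ 0.135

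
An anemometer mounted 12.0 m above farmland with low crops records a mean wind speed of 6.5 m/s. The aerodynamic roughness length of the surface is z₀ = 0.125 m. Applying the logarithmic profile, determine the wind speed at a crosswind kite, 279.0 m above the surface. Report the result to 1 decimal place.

Log law: V(z) ∝ ln(z/z₀), so V₂/V₁ = ln(z₂/z₀) / ln(z₁/z₀).
ln(279.0/0.125) = 7.7107, ln(12.0/0.125) = 4.5643
V₂ = 6.5 × 7.7107/4.5643 = 6.5 × 1.6893 = 10.9806 m/s

11.0 m/s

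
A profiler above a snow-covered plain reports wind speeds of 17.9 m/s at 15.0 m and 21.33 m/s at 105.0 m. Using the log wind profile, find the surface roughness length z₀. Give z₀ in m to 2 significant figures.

z₀ ≈ 0.00058 m

Log law: V(z) ∝ ln(z/z₀). With r = V₁/V₂ = 17.9/21.33 = 0.83919,
r · ln(z₂/z₀) = ln(z₁/z₀) ⇒ ln z₀ = (ln z₁ − r·ln z₂)/(1 − r)
ln z₀ = (2.70805 − 0.83919×4.65396) / 0.16081 = -7.4470
z₀ = exp(-7.4470) = 0.0005832 m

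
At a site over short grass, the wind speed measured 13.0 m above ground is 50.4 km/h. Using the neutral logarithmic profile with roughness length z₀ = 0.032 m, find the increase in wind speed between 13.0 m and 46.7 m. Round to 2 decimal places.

Log law: V₂ = V₁ · ln(z₂/z₀)/ln(z₁/z₀) = 50.4 × 7.2858/6.0070 = 61.1294 km/h
ΔV = 61.1294 − 50.4 = 10.7294 km/h

10.73 km/h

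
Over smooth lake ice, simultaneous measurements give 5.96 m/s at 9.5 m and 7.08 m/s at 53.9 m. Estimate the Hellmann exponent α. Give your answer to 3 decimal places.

α ≈ 0.099

Power law: V₂/V₁ = (z₂/z₁)^α ⇒ α = ln(V₂/V₁) / ln(z₂/z₁)
α = ln(7.08/5.96) / ln(53.9/9.5) = ln(1.1879) / ln(5.6737)
  = 0.17220 / 1.73584 = 0.09920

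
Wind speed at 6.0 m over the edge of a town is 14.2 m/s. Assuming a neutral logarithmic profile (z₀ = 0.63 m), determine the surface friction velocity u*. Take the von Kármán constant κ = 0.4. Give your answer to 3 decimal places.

Log law: V(z) = (u*/κ) · ln(z/z₀) ⇒ u* = κ · V / ln(z/z₀)
u* = 0.4 × 14.2 / ln(6.0/0.63) = 0.4 × 14.2 / 2.2538
   = 5.6800 / 2.2538 = 2.5202 m/s

u* ≈ 2.520 m/s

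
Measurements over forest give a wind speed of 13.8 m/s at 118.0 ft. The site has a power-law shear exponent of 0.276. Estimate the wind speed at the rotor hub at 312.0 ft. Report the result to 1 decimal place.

18.0 m/s

Power-law profile: V₂ = V₁ · (z₂/z₁)^α
V₂ = 13.8 × (312.0/118.0)^0.276 = 13.8 × (2.6441)^0.276
    = 13.8 × 1.3078 = 18.0479 m/s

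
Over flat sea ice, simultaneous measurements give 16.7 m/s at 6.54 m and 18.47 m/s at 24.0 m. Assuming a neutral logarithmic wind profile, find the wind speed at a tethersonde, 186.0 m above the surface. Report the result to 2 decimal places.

21.26 m/s

Log law: V ∝ ln(z/z₀). From the pair, with r = V₁/V₂ = 0.90417,
ln z₀ = (ln z₁ − r·ln z₂)/(1 − r) = (1.8779 − 0.90417×3.1781)/0.09583 = -10.3887 → z₀ = 0.00003078 m
V₃ = V₁ · ln(z₃/z₀)/ln(z₁/z₀) = 16.7 × 15.6144/12.2666 = 21.2578 m/s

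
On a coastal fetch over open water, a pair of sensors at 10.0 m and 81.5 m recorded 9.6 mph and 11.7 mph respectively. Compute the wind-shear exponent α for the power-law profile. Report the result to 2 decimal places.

α ≈ 0.09

Power law: V₂/V₁ = (z₂/z₁)^α ⇒ α = ln(V₂/V₁) / ln(z₂/z₁)
α = ln(11.7/9.6) / ln(81.5/10.0) = ln(1.2188) / ln(8.1500)
  = 0.19783 / 2.09802 = 0.09429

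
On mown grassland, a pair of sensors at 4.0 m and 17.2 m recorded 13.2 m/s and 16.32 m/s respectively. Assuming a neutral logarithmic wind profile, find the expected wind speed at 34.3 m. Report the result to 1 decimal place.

17.8 m/s

Log law: V ∝ ln(z/z₀). From the pair, with r = V₁/V₂ = 0.80882,
ln z₀ = (ln z₁ − r·ln z₂)/(1 − r) = (1.3863 − 0.80882×2.8449)/0.19118 = -4.7848 → z₀ = 0.008356 m
V₃ = V₁ · ln(z₃/z₀)/ln(z₁/z₀) = 13.2 × 8.3199/6.1711 = 17.7964 m/s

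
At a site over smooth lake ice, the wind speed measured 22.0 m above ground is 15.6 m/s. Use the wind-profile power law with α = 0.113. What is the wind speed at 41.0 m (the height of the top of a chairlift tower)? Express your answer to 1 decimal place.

16.7 m/s

Power-law profile: V₂ = V₁ · (z₂/z₁)^α
V₂ = 15.6 × (41.0/22.0)^0.113 = 15.6 × (1.8636)^0.113
    = 15.6 × 1.0729 = 16.7369 m/s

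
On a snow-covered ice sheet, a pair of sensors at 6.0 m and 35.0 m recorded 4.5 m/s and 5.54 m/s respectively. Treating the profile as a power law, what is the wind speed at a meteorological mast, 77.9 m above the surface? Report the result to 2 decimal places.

First find α: α = ln(V₂/V₁)/ln(z₂/z₁) = ln(5.54/4.5)/ln(35.0/6.0) = 0.20792/1.76359 = 0.1179
Extrapolate from 35.0 m to 77.9 m: V₃ = 5.54 × (77.9/35.0)^0.1179 = 5.54 × 1.0989 = 6.0880 m/s

6.09 m/s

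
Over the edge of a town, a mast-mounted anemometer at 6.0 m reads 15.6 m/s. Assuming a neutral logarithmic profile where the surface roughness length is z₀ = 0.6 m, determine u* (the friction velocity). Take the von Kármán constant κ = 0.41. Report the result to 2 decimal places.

Log law: V(z) = (u*/κ) · ln(z/z₀) ⇒ u* = κ · V / ln(z/z₀)
u* = 0.41 × 15.6 / ln(6.0/0.6) = 0.41 × 15.6 / 2.3026
   = 6.3960 / 2.3026 = 2.7777 m/s

u* ≈ 2.78 m/s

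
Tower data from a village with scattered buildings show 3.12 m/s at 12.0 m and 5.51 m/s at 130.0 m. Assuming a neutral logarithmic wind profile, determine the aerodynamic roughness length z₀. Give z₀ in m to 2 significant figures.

z₀ ≈ 0.54 m

Log law: V(z) ∝ ln(z/z₀). With r = V₁/V₂ = 3.12/5.51 = 0.56624,
r · ln(z₂/z₀) = ln(z₁/z₀) ⇒ ln z₀ = (ln z₁ − r·ln z₂)/(1 − r)
ln z₀ = (2.48491 − 0.56624×4.86753) / 0.43376 = -0.6255
z₀ = exp(-0.6255) = 0.5350 m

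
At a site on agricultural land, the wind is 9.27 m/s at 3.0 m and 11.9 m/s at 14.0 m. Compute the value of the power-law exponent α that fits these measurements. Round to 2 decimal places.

α ≈ 0.16

Power law: V₂/V₁ = (z₂/z₁)^α ⇒ α = ln(V₂/V₁) / ln(z₂/z₁)
α = ln(11.9/9.27) / ln(14.0/3.0) = ln(1.2837) / ln(4.6667)
  = 0.24976 / 1.54045 = 0.16213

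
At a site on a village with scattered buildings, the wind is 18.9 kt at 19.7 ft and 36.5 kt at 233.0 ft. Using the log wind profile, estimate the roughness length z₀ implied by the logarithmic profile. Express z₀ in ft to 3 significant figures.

z₀ ≈ 1.39 ft

Log law: V(z) ∝ ln(z/z₀). With r = V₁/V₂ = 18.9/36.5 = 0.51781,
r · ln(z₂/z₀) = ln(z₁/z₀) ⇒ ln z₀ = (ln z₁ − r·ln z₂)/(1 − r)
ln z₀ = (2.98062 − 0.51781×5.45104) / 0.48219 = 0.3277
z₀ = exp(0.3277) = 1.388 ft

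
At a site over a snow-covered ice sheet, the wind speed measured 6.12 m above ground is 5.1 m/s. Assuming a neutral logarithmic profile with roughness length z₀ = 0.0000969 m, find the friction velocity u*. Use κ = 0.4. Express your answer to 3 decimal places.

Log law: V(z) = (u*/κ) · ln(z/z₀) ⇒ u* = κ · V / ln(z/z₀)
u* = 0.4 × 5.1 / ln(6.12/0.0000969) = 0.4 × 5.1 / 11.0534
   = 2.0400 / 11.0534 = 0.1846 m/s

u* ≈ 0.185 m/s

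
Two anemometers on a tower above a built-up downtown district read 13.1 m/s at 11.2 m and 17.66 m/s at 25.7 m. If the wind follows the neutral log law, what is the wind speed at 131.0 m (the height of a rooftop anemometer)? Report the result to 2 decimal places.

26.60 m/s

Log law: V ∝ ln(z/z₀). From the pair, with r = V₁/V₂ = 0.74179,
ln z₀ = (ln z₁ − r·ln z₂)/(1 − r) = (2.4159 − 0.74179×3.2465)/0.25821 = 0.0298 → z₀ = 1.030 m
V₃ = V₁ · ln(z₃/z₀)/ln(z₁/z₀) = 13.1 × 4.8454/2.3861 = 26.6019 m/s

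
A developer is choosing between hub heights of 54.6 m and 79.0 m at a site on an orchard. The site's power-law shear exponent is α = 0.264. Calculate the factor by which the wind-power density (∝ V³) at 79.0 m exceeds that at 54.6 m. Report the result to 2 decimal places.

1.34

Speed ratio: V_B/V_A = (z_B/z_A)^α = (79.0/54.6)^0.264 = (1.4469)^0.264 = 1.10244
Power-density ratio: P_B/P_A = (V_B/V_A)³ = (1.10244)³ = 1.33987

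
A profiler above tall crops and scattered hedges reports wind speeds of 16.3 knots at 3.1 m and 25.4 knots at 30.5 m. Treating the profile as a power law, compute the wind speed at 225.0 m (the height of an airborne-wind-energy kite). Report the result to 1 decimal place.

37.4 knots

First find α: α = ln(V₂/V₁)/ln(z₂/z₁) = ln(25.4/16.3)/ln(30.5/3.1) = 0.44358/2.28632 = 0.1940
Extrapolate from 30.5 m to 225.0 m: V₃ = 25.4 × (225.0/30.5)^0.1940 = 25.4 × 1.4736 = 37.4298 knots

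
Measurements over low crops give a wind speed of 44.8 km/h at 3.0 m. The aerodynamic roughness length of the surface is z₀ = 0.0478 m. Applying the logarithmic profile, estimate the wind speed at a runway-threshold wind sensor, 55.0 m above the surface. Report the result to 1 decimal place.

76.3 km/h

Log law: V(z) ∝ ln(z/z₀), so V₂/V₁ = ln(z₂/z₀) / ln(z₁/z₀).
ln(55.0/0.0478) = 7.0481, ln(3.0/0.0478) = 4.1393
V₂ = 44.8 × 7.0481/4.1393 = 44.8 × 1.7027 = 76.2810 km/h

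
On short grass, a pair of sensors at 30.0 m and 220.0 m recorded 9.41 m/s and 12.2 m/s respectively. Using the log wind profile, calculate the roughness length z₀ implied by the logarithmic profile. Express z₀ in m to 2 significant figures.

z₀ ≈ 0.036 m

Log law: V(z) ∝ ln(z/z₀). With r = V₁/V₂ = 9.41/12.2 = 0.77131,
r · ln(z₂/z₀) = ln(z₁/z₀) ⇒ ln z₀ = (ln z₁ − r·ln z₂)/(1 − r)
ln z₀ = (3.40120 − 0.77131×5.39363) / 0.22869 = -3.3188
z₀ = exp(-3.3188) = 0.03620 m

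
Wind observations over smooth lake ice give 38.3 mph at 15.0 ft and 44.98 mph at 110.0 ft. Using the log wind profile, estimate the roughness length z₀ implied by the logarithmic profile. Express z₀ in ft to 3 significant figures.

z₀ ≈ 0.000164 ft

Log law: V(z) ∝ ln(z/z₀). With r = V₁/V₂ = 38.3/44.98 = 0.85149,
r · ln(z₂/z₀) = ln(z₁/z₀) ⇒ ln z₀ = (ln z₁ − r·ln z₂)/(1 − r)
ln z₀ = (2.70805 − 0.85149×4.70048) / 0.14851 = -8.7156
z₀ = exp(-8.7156) = 0.0001640 ft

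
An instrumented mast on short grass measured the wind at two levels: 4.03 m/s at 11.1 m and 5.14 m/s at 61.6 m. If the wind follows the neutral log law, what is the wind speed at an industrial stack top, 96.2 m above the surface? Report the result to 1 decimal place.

5.4 m/s

Log law: V ∝ ln(z/z₀). From the pair, with r = V₁/V₂ = 0.78405,
ln z₀ = (ln z₁ − r·ln z₂)/(1 − r) = (2.4069 − 0.78405×4.1207)/0.21595 = -3.8149 → z₀ = 0.02204 m
V₃ = V₁ · ln(z₃/z₀)/ln(z₁/z₀) = 4.03 × 8.3814/6.2219 = 5.4287 m/s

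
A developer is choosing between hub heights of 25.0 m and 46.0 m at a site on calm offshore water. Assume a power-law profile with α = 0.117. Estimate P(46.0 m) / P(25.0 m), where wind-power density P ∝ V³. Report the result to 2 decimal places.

Speed ratio: V_B/V_A = (z_B/z_A)^α = (46.0/25.0)^0.117 = (1.8400)^0.117 = 1.07395
Power-density ratio: P_B/P_A = (V_B/V_A)³ = (1.07395)³ = 1.23866

1.24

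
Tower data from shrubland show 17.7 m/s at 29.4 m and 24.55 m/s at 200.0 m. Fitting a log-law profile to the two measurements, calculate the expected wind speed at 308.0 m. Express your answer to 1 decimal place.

Log law: V ∝ ln(z/z₀). From the pair, with r = V₁/V₂ = 0.72098,
ln z₀ = (ln z₁ − r·ln z₂)/(1 − r) = (3.3810 − 0.72098×5.2983)/0.27902 = -1.5733 → z₀ = 0.2074 m
V₃ = V₁ · ln(z₃/z₀)/ln(z₁/z₀) = 17.7 × 7.3034/4.9542 = 26.0926 m/s

26.1 m/s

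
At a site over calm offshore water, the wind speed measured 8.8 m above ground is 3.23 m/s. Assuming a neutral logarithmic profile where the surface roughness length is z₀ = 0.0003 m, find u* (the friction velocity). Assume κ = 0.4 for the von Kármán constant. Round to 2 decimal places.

u* ≈ 0.13 m/s

Log law: V(z) = (u*/κ) · ln(z/z₀) ⇒ u* = κ · V / ln(z/z₀)
u* = 0.4 × 3.23 / ln(8.8/0.0003) = 0.4 × 3.23 / 10.2865
   = 1.2920 / 10.2865 = 0.1256 m/s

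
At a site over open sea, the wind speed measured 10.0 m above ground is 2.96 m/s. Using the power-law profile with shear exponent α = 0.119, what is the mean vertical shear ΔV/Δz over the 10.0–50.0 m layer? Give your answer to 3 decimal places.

Power law: V₂ = V₁ · (z₂/z₁)^α = 2.96 × (5.0000)^0.119 = 3.5848 m/s
ΔV/Δz = (3.5848 − 2.96)/(50.0 − 10.0) = 0.6248/40.0000 = 0.01562 m/s/m

0.016 m/s/m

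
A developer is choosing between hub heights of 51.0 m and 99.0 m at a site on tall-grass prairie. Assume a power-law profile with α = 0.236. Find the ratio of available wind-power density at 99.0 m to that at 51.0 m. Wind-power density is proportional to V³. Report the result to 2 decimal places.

1.60

Speed ratio: V_B/V_A = (z_B/z_A)^α = (99.0/51.0)^0.236 = (1.9412)^0.236 = 1.16945
Power-density ratio: P_B/P_A = (V_B/V_A)³ = (1.16945)³ = 1.59937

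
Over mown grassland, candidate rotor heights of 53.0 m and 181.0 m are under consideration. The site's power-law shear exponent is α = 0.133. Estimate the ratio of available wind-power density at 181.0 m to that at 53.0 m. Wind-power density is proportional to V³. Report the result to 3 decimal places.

1.632

Speed ratio: V_B/V_A = (z_B/z_A)^α = (181.0/53.0)^0.133 = (3.4151)^0.133 = 1.17745
Power-density ratio: P_B/P_A = (V_B/V_A)³ = (1.17745)³ = 1.63240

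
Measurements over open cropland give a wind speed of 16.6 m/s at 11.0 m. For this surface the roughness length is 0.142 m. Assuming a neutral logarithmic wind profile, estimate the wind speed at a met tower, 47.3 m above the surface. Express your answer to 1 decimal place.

22.2 m/s

Log law: V(z) ∝ ln(z/z₀), so V₂/V₁ = ln(z₂/z₀) / ln(z₁/z₀).
ln(47.3/0.142) = 5.8084, ln(11.0/0.142) = 4.3498
V₂ = 16.6 × 5.8084/4.3498 = 16.6 × 1.3353 = 22.1664 m/s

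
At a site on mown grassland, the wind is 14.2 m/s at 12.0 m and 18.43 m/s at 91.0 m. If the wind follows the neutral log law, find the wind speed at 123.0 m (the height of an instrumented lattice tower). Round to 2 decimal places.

Log law: V ∝ ln(z/z₀). From the pair, with r = V₁/V₂ = 0.77048,
ln z₀ = (ln z₁ − r·ln z₂)/(1 − r) = (2.4849 − 0.77048×4.5109)/0.22952 = -4.3162 → z₀ = 0.01335 m
V₃ = V₁ · ln(z₃/z₀)/ln(z₁/z₀) = 14.2 × 9.1283/6.8011 = 19.0591 m/s

19.06 m/s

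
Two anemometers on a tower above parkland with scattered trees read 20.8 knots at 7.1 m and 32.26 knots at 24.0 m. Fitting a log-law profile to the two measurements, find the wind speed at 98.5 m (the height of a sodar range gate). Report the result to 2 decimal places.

45.55 knots

Log law: V ∝ ln(z/z₀). From the pair, with r = V₁/V₂ = 0.64476,
ln z₀ = (ln z₁ − r·ln z₂)/(1 − r) = (1.9601 − 0.64476×3.1781)/0.35524 = -0.2505 → z₀ = 0.7784 m
V₃ = V₁ · ln(z₃/z₀)/ln(z₁/z₀) = 20.8 × 4.8406/2.2106 = 45.5458 knots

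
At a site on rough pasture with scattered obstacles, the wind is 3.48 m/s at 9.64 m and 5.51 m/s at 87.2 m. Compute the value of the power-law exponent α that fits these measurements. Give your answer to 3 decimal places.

α ≈ 0.209

Power law: V₂/V₁ = (z₂/z₁)^α ⇒ α = ln(V₂/V₁) / ln(z₂/z₁)
α = ln(5.51/3.48) / ln(87.2/9.64) = ln(1.5833) / ln(9.0456)
  = 0.45953 / 2.20228 = 0.20866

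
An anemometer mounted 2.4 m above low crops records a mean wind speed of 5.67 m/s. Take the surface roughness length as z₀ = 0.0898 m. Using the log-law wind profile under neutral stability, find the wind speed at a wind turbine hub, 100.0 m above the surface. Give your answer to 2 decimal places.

Log law: V(z) ∝ ln(z/z₀), so V₂/V₁ = ln(z₂/z₀) / ln(z₁/z₀).
ln(100.0/0.0898) = 7.0153, ln(2.4/0.0898) = 3.2856
V₂ = 5.67 × 7.0153/3.2856 = 5.67 × 2.1352 = 12.1063 m/s

12.11 m/s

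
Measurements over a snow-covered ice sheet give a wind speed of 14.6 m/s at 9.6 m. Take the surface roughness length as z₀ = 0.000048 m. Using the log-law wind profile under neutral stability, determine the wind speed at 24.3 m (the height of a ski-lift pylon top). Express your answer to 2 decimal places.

Log law: V(z) ∝ ln(z/z₀), so V₂/V₁ = ln(z₂/z₀) / ln(z₁/z₀).
ln(24.3/0.000048) = 13.1348, ln(9.6/0.000048) = 12.2061
V₂ = 14.6 × 13.1348/12.2061 = 14.6 × 1.0761 = 15.7109 m/s

15.71 m/s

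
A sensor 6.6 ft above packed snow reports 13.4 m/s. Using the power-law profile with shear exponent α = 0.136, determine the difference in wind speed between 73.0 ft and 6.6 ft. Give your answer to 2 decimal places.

Power law: V₂ = V₁ · (z₂/z₁)^α = 13.4 × (11.0606)^0.136 = 18.5806 m/s
ΔV = 18.5806 − 13.4 = 5.1806 m/s

5.18 m/s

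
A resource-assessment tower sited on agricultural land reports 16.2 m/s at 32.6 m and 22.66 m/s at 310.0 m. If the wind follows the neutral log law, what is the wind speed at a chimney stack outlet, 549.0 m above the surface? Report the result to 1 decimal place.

24.3 m/s

Log law: V ∝ ln(z/z₀). From the pair, with r = V₁/V₂ = 0.71492,
ln z₀ = (ln z₁ − r·ln z₂)/(1 − r) = (3.4843 − 0.71492×5.7366)/0.28508 = -2.1638 → z₀ = 0.1149 m
V₃ = V₁ · ln(z₃/z₀)/ln(z₁/z₀) = 16.2 × 8.4719/5.6481 = 24.2993 m/s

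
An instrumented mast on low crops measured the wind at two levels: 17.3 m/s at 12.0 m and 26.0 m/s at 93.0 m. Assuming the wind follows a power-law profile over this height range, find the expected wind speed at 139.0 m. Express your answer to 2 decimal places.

28.16 m/s

First find α: α = ln(V₂/V₁)/ln(z₂/z₁) = ln(26.0/17.3)/ln(93.0/12.0) = 0.40739/2.04769 = 0.1990
Extrapolate from 93.0 m to 139.0 m: V₃ = 26.0 × (139.0/93.0)^0.1990 = 26.0 × 1.0832 = 28.1641 m/s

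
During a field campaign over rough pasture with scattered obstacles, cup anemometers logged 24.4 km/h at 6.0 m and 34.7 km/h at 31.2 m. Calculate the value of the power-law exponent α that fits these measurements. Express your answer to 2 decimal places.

α ≈ 0.21

Power law: V₂/V₁ = (z₂/z₁)^α ⇒ α = ln(V₂/V₁) / ln(z₂/z₁)
α = ln(34.7/24.4) / ln(31.2/6.0) = ln(1.4221) / ln(5.2000)
  = 0.35216 / 1.64866 = 0.21360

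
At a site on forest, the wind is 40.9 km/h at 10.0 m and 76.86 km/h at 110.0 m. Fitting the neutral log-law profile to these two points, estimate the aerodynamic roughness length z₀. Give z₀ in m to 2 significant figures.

Log law: V(z) ∝ ln(z/z₀). With r = V₁/V₂ = 40.9/76.86 = 0.53214,
r · ln(z₂/z₀) = ln(z₁/z₀) ⇒ ln z₀ = (ln z₁ − r·ln z₂)/(1 − r)
ln z₀ = (2.30259 − 0.53214×4.70048) / 0.46786 = -0.4247
z₀ = exp(-0.4247) = 0.6540 m

z₀ ≈ 0.65 m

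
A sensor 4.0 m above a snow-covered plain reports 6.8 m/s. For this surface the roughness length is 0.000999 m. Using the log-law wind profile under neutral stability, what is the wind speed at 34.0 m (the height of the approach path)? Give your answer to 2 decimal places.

Log law: V(z) ∝ ln(z/z₀), so V₂/V₁ = ln(z₂/z₀) / ln(z₁/z₀).
ln(34.0/0.000999) = 10.4351, ln(4.0/0.000999) = 8.2951
V₂ = 6.8 × 10.4351/8.2951 = 6.8 × 1.2580 = 8.5544 m/s

8.55 m/s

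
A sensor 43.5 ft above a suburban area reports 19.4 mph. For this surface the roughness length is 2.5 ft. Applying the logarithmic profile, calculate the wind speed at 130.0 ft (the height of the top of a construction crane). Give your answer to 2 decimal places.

Log law: V(z) ∝ ln(z/z₀), so V₂/V₁ = ln(z₂/z₀) / ln(z₁/z₀).
ln(130.0/2.5) = 3.9512, ln(43.5/2.5) = 2.8565
V₂ = 19.4 × 3.9512/2.8565 = 19.4 × 1.3833 = 26.8353 mph

26.84 mph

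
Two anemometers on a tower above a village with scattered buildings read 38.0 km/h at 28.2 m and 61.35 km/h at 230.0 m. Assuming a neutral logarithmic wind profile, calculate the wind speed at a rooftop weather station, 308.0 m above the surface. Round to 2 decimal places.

Log law: V ∝ ln(z/z₀). From the pair, with r = V₁/V₂ = 0.61940,
ln z₀ = (ln z₁ − r·ln z₂)/(1 − r) = (3.3393 − 0.61940×5.4381)/0.38060 = -0.0762 → z₀ = 0.9266 m
V₃ = V₁ · ln(z₃/z₀)/ln(z₁/z₀) = 38.0 × 5.8063/3.4155 = 64.5989 km/h

64.60 km/h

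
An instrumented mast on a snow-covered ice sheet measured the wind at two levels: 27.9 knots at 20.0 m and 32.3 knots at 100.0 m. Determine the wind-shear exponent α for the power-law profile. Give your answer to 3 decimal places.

Power law: V₂/V₁ = (z₂/z₁)^α ⇒ α = ln(V₂/V₁) / ln(z₂/z₁)
α = ln(32.3/27.9) / ln(100.0/20.0) = ln(1.1577) / ln(5.0000)
  = 0.14644 / 1.60944 = 0.09099

α ≈ 0.091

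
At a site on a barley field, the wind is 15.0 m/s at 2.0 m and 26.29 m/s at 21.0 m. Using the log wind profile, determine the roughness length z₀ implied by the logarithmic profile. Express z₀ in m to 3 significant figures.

z₀ ≈ 0.0880 m

Log law: V(z) ∝ ln(z/z₀). With r = V₁/V₂ = 15.0/26.29 = 0.57056,
r · ln(z₂/z₀) = ln(z₁/z₀) ⇒ ln z₀ = (ln z₁ − r·ln z₂)/(1 − r)
ln z₀ = (0.69315 − 0.57056×3.04452) / 0.42944 = -2.4309
z₀ = exp(-2.4309) = 0.08796 m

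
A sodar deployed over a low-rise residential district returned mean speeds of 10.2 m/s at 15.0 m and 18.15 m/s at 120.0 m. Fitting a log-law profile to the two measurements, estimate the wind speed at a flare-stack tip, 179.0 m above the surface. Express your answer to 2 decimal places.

19.68 m/s

Log law: V ∝ ln(z/z₀). From the pair, with r = V₁/V₂ = 0.56198,
ln z₀ = (ln z₁ − r·ln z₂)/(1 − r) = (2.7081 − 0.56198×4.7875)/0.43802 = 0.0401 → z₀ = 1.041 m
V₃ = V₁ · ln(z₃/z₀)/ln(z₁/z₀) = 10.2 × 5.1473/2.6680 = 19.6789 m/s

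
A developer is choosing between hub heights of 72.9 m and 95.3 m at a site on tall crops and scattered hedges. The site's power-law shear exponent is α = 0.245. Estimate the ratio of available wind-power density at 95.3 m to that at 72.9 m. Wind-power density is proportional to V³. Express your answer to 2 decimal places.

Speed ratio: V_B/V_A = (z_B/z_A)^α = (95.3/72.9)^0.245 = (1.3073)^0.245 = 1.06785
Power-density ratio: P_B/P_A = (V_B/V_A)³ = (1.06785)³ = 1.21767

1.22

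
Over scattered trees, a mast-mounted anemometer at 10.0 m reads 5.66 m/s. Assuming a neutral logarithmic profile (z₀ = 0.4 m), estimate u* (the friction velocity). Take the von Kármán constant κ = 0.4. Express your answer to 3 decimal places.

Log law: V(z) = (u*/κ) · ln(z/z₀) ⇒ u* = κ · V / ln(z/z₀)
u* = 0.4 × 5.66 / ln(10.0/0.4) = 0.4 × 5.66 / 3.2189
   = 2.2640 / 3.2189 = 0.7034 m/s

u* ≈ 0.703 m/s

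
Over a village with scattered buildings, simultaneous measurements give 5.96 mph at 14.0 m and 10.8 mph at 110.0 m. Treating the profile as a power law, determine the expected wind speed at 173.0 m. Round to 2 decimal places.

12.31 mph

First find α: α = ln(V₂/V₁)/ln(z₂/z₁) = ln(10.8/5.96)/ln(110.0/14.0) = 0.59448/2.06142 = 0.2884
Extrapolate from 110.0 m to 173.0 m: V₃ = 10.8 × (173.0/110.0)^0.2884 = 10.8 × 1.1395 = 12.3065 mph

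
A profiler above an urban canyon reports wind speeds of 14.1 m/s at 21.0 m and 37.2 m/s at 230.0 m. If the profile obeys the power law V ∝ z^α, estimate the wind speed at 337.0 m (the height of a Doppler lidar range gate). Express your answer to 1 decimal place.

43.4 m/s

First find α: α = ln(V₂/V₁)/ln(z₂/z₁) = ln(37.2/14.1)/ln(230.0/21.0) = 0.97013/2.39356 = 0.4053
Extrapolate from 230.0 m to 337.0 m: V₃ = 37.2 × (337.0/230.0)^0.4053 = 37.2 × 1.1675 = 43.4295 m/s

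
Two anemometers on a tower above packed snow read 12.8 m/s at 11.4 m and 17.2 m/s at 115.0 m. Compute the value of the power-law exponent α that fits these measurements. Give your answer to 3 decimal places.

α ≈ 0.128

Power law: V₂/V₁ = (z₂/z₁)^α ⇒ α = ln(V₂/V₁) / ln(z₂/z₁)
α = ln(17.2/12.8) / ln(115.0/11.4) = ln(1.3437) / ln(10.0877)
  = 0.29546 / 2.31132 = 0.12783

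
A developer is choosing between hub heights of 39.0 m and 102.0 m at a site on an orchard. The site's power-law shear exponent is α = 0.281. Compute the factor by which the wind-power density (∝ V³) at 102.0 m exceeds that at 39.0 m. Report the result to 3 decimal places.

Speed ratio: V_B/V_A = (z_B/z_A)^α = (102.0/39.0)^0.281 = (2.6154)^0.281 = 1.31017
Power-density ratio: P_B/P_A = (V_B/V_A)³ = (1.31017)³ = 2.24896

2.249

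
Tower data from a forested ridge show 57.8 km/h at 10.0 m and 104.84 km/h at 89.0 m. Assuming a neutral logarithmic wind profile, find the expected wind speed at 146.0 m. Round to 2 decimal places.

115.49 km/h

Log law: V ∝ ln(z/z₀). From the pair, with r = V₁/V₂ = 0.55132,
ln z₀ = (ln z₁ − r·ln z₂)/(1 − r) = (2.3026 − 0.55132×4.4886)/0.44868 = -0.3835 → z₀ = 0.6815 m
V₃ = V₁ · ln(z₃/z₀)/ln(z₁/z₀) = 57.8 × 5.3671/2.6861 = 115.4909 km/h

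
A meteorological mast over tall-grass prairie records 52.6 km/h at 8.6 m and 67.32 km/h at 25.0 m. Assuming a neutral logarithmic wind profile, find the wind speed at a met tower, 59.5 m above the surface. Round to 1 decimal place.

79.3 km/h

Log law: V ∝ ln(z/z₀). From the pair, with r = V₁/V₂ = 0.78134,
ln z₀ = (ln z₁ − r·ln z₂)/(1 − r) = (2.1518 − 0.78134×3.2189)/0.21866 = -1.6614 → z₀ = 0.1899 m
V₃ = V₁ · ln(z₃/z₀)/ln(z₁/z₀) = 52.6 × 5.7474/3.8132 = 79.2810 km/h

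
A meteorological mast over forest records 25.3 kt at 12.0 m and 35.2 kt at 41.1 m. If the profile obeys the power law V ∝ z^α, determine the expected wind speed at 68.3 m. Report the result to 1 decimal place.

40.3 kt

First find α: α = ln(V₂/V₁)/ln(z₂/z₁) = ln(35.2/25.3)/ln(41.1/12.0) = 0.33024/1.23110 = 0.2682
Extrapolate from 41.1 m to 68.3 m: V₃ = 35.2 × (68.3/41.1)^0.2682 = 35.2 × 1.1460 = 40.3378 kt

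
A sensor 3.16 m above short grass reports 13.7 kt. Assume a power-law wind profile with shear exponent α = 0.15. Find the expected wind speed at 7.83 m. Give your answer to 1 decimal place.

Power-law profile: V₂ = V₁ · (z₂/z₁)^α
V₂ = 13.7 × (7.83/3.16)^0.15 = 13.7 × (2.4778)^0.15
    = 13.7 × 1.1458 = 15.6975 kt

15.7 kt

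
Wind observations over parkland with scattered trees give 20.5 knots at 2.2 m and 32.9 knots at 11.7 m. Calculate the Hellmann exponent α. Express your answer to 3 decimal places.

α ≈ 0.283

Power law: V₂/V₁ = (z₂/z₁)^α ⇒ α = ln(V₂/V₁) / ln(z₂/z₁)
α = ln(32.9/20.5) / ln(11.7/2.2) = ln(1.6049) / ln(5.3182)
  = 0.47305 / 1.67113 = 0.28307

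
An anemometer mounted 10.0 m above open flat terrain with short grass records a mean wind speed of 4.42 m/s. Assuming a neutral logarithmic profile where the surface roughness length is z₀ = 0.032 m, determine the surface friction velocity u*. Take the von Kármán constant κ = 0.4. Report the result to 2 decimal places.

Log law: V(z) = (u*/κ) · ln(z/z₀) ⇒ u* = κ · V / ln(z/z₀)
u* = 0.4 × 4.42 / ln(10.0/0.032) = 0.4 × 4.42 / 5.7446
   = 1.7680 / 5.7446 = 0.3078 m/s

u* ≈ 0.31 m/s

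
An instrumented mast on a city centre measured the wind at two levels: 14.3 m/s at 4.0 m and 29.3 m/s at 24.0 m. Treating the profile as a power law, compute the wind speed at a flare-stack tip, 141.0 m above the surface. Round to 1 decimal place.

First find α: α = ln(V₂/V₁)/ln(z₂/z₁) = ln(29.3/14.3)/ln(24.0/4.0) = 0.71733/1.79176 = 0.4003
Extrapolate from 24.0 m to 141.0 m: V₃ = 29.3 × (141.0/24.0)^0.4003 = 29.3 × 2.0318 = 59.5304 m/s

59.5 m/s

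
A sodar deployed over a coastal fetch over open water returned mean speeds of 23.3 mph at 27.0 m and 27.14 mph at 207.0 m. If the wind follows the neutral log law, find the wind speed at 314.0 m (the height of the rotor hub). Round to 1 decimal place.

27.9 mph

Log law: V ∝ ln(z/z₀). From the pair, with r = V₁/V₂ = 0.85851,
ln z₀ = (ln z₁ − r·ln z₂)/(1 − r) = (3.2958 − 0.85851×5.3327)/0.14149 = -9.0634 → z₀ = 0.0001158 m
V₃ = V₁ · ln(z₃/z₀)/ln(z₁/z₀) = 23.3 × 14.8128/12.3592 = 27.9255 mph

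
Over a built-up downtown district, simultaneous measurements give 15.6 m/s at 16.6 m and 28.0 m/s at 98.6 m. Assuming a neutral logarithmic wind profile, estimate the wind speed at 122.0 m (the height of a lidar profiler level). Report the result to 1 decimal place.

Log law: V ∝ ln(z/z₀). From the pair, with r = V₁/V₂ = 0.55714,
ln z₀ = (ln z₁ − r·ln z₂)/(1 − r) = (2.8094 − 0.55714×4.5911)/0.44286 = 0.5679 → z₀ = 1.765 m
V₃ = V₁ · ln(z₃/z₀)/ln(z₁/z₀) = 15.6 × 4.2361/2.2415 = 29.4821 m/s

29.5 m/s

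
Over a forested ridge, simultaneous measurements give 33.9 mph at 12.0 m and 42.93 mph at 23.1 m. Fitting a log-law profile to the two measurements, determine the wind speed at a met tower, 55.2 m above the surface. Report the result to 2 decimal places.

54.94 mph

Log law: V ∝ ln(z/z₀). From the pair, with r = V₁/V₂ = 0.78966,
ln z₀ = (ln z₁ − r·ln z₂)/(1 − r) = (2.4849 − 0.78966×3.1398)/0.21034 = 0.0262 → z₀ = 1.027 m
V₃ = V₁ · ln(z₃/z₀)/ln(z₁/z₀) = 33.9 × 3.9847/2.4587 = 54.9410 mph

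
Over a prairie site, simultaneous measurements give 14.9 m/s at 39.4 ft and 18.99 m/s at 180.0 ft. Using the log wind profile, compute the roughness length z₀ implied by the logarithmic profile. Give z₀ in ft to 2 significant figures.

Log law: V(z) ∝ ln(z/z₀). With r = V₁/V₂ = 14.9/18.99 = 0.78462,
r · ln(z₂/z₀) = ln(z₁/z₀) ⇒ ln z₀ = (ln z₁ − r·ln z₂)/(1 − r)
ln z₀ = (3.67377 − 0.78462×5.19296) / 0.21538 = -1.8607
z₀ = exp(-1.8607) = 0.1556 ft

z₀ ≈ 0.16 ft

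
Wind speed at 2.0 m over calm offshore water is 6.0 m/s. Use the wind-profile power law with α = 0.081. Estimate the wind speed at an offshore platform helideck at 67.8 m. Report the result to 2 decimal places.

Power-law profile: V₂ = V₁ · (z₂/z₁)^α
V₂ = 6.0 × (67.8/2.0)^0.081 = 6.0 × (33.9000)^0.081
    = 6.0 × 1.3303 = 7.9817 m/s

7.98 m/s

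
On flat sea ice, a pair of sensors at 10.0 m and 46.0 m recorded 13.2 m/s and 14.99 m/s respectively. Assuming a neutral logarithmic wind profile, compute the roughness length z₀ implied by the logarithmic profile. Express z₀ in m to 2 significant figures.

z₀ ≈ 0.00013 m

Log law: V(z) ∝ ln(z/z₀). With r = V₁/V₂ = 13.2/14.99 = 0.88059,
r · ln(z₂/z₀) = ln(z₁/z₀) ⇒ ln z₀ = (ln z₁ − r·ln z₂)/(1 − r)
ln z₀ = (2.30259 − 0.88059×3.82864) / 0.11941 = -8.9510
z₀ = exp(-8.9510) = 0.0001296 m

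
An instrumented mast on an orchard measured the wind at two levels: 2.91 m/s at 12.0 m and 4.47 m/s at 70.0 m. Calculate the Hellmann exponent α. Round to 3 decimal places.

Power law: V₂/V₁ = (z₂/z₁)^α ⇒ α = ln(V₂/V₁) / ln(z₂/z₁)
α = ln(4.47/2.91) / ln(70.0/12.0) = ln(1.5361) / ln(5.8333)
  = 0.42924 / 1.76359 = 0.24339

α ≈ 0.243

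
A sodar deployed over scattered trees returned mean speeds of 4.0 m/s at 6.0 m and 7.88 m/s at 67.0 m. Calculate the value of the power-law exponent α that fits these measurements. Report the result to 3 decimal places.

Power law: V₂/V₁ = (z₂/z₁)^α ⇒ α = ln(V₂/V₁) / ln(z₂/z₁)
α = ln(7.88/4.0) / ln(67.0/6.0) = ln(1.9700) / ln(11.1667)
  = 0.67803 / 2.41293 = 0.28100

α ≈ 0.281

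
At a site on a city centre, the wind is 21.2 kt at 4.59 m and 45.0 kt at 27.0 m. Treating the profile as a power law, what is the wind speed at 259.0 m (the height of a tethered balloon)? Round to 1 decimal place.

117.6 kt

First find α: α = ln(V₂/V₁)/ln(z₂/z₁) = ln(45.0/21.2)/ln(27.0/4.59) = 0.75266/1.77196 = 0.4248
Extrapolate from 27.0 m to 259.0 m: V₃ = 45.0 × (259.0/27.0)^0.4248 = 45.0 × 2.6127 = 117.5716 kt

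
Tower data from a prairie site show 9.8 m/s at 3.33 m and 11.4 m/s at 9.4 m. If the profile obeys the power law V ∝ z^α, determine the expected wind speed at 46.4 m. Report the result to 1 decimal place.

First find α: α = ln(V₂/V₁)/ln(z₂/z₁) = ln(11.4/9.8)/ln(9.4/3.33) = 0.15123/1.03774 = 0.1457
Extrapolate from 9.4 m to 46.4 m: V₃ = 11.4 × (46.4/9.4)^0.1457 = 11.4 × 1.2620 = 14.3864 m/s

14.4 m/s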